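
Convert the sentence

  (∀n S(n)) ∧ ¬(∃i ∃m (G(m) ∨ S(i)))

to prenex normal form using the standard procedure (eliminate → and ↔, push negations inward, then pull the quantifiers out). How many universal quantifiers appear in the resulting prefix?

Push ¬ through the quantifiers and connectives to reach negation normal form:
  (∀n S(n)) ∧ (∀i ∀m (¬G(m) ∧ ¬S(i)))
All bound variables are already distinct, so no renaming is needed.
Extract every quantifier outward, since the variables are now distinct and don't occur free across branches:
  ∀n ∀i ∀m (S(n) ∧ ¬G(m) ∧ ¬S(i))
The prefix is ∀n ∀i ∀m: 3 universal, 0 existential.

3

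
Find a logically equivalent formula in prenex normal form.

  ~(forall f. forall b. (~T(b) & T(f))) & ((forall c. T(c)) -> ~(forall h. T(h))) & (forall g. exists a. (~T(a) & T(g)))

Rewrite implications/biconditionals: A → B as ¬A ∨ B.
  ~(forall f. forall b. (~T(b) & T(f))) & (~(forall c. T(c)) | ~(forall h. T(h))) & (forall g. exists a. (~T(a) & T(g)))
Drive negations inward (¬∀x A ≡ ∃x ¬A, ¬∃x A ≡ ∀x ¬A, De Morgan for ∧/∨):
  (exists f. exists b. (T(b) | ~T(f))) & ((exists c. ~T(c)) | (exists h. ~T(h))) & (forall g. exists a. (~T(a) & T(g)))
All bound variables are already distinct, so no renaming is needed.
Finally move all quantifiers to the prefix:
  exists f. exists b. exists c. exists h. forall g. exists a. ((T(b) | ~T(f)) & (~T(c) | ~T(h)) & ~T(a) & T(g))

exists f. exists b. exists c. exists h. forall g. exists a. ((T(b) | ~T(f)) & (~T(c) | ~T(h)) & ~T(a) & T(g))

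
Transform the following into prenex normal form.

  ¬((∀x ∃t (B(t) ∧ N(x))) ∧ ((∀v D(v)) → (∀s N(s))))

∃x ∀t ∀v ∃s (¬B(t) ∨ ¬N(x) ∨ D(v) ∧ ¬N(s))

Rewrite implications/biconditionals: A → B as ¬A ∨ B.
  ¬((∀x ∃t (B(t) ∧ N(x))) ∧ (¬(∀v D(v)) ∨ (∀s N(s))))
Move each ¬ inward, flipping quantifiers it crosses:
  (∃x ∀t (¬B(t) ∨ ¬N(x))) ∨ (∀v D(v)) ∧ (∃s ¬N(s))
All bound variables are already distinct, so no renaming is needed.
Pull the quantifiers to the front (each side's bound variable is not free in the other side):
  ∃x ∀t ∀v ∃s (¬B(t) ∨ ¬N(x) ∨ D(v) ∧ ¬N(s))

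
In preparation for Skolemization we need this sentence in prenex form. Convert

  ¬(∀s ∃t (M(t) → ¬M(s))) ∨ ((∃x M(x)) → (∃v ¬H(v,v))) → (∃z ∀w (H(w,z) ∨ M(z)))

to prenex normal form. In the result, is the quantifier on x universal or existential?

existential

First replace A → B with ¬A ∨ B.
  ¬(¬(∀s ∃t (¬M(t) ∨ ¬M(s))) ∨ ¬(∃x M(x)) ∨ (∃v ¬H(v,v))) ∨ (∃z ∀w (H(w,z) ∨ M(z)))
Drive negations inward (¬∀x A ≡ ∃x ¬A, ¬∃x A ≡ ∀x ¬A, De Morgan for ∧/∨):
  (∀s ∃t (¬M(t) ∨ ¬M(s))) ∧ (∃x M(x)) ∧ (∀v H(v,v)) ∨ (∃z ∀w (H(w,z) ∨ M(z)))
All bound variables are already distinct, so no renaming is needed.
Extract every quantifier outward, since the variables are now distinct and don't occur free across branches:
  ∀s ∃t ∃x ∀v ∃z ∀w ((¬M(t) ∨ ¬M(s)) ∧ M(x) ∧ H(v,v) ∨ H(w,z) ∨ M(z))
The quantifier ∃x sits under an even number of negations (counting the antecedent side of each →), so it remains existential.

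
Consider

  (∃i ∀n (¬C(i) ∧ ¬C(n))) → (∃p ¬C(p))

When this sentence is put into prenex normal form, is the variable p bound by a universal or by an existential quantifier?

existential

Eliminate → and ↔ using ¬ and ∨.
  ¬(∃i ∀n (¬C(i) ∧ ¬C(n))) ∨ (∃p ¬C(p))
Move each ¬ inward, flipping quantifiers it crosses:
  (∀i ∃n (C(i) ∨ C(n))) ∨ (∃p ¬C(p))
Finally move all quantifiers to the prefix:
  ∀i ∃n ∃p (C(i) ∨ C(n) ∨ ¬C(p))
The quantifier ∃p sits under an even number of negations (counting the antecedent side of each →), so it remains existential.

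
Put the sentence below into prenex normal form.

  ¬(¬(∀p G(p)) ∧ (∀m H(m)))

Push ¬ through the quantifiers and connectives to reach negation normal form:
  (∀p G(p)) ∨ (∃m ¬H(m))
All bound variables are already distinct, so no renaming is needed.
Extract every quantifier outward, since the variables are now distinct and don't occur free across branches:
  ∀p ∃m (G(p) ∨ ¬H(m))

∀p ∃m (G(p) ∨ ¬H(m))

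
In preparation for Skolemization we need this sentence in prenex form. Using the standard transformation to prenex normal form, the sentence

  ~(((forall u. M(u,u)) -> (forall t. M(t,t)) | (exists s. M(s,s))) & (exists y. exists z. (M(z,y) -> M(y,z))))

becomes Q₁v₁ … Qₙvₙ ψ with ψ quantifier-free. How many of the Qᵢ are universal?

4

Rewrite implications/biconditionals: A → B as ¬A ∨ B.
  ~((~(forall u. M(u,u)) | (forall t. M(t,t)) | (exists s. M(s,s))) & (exists y. exists z. (~M(z,y) | M(y,z))))
Drive negations inward (¬∀x A ≡ ∃x ¬A, ¬∃x A ≡ ∀x ¬A, De Morgan for ∧/∨):
  (forall u. M(u,u)) & (exists t. ~M(t,t)) & (forall s. ~M(s,s)) | (forall y. forall z. (M(z,y) & ~M(y,z)))
Extract every quantifier outward, since the variables are now distinct and don't occur free across branches:
  forall u. exists t. forall s. forall y. forall z. (M(u,u) & ~M(t,t) & ~M(s,s) | M(z,y) & ~M(y,z))
The prefix is forall u exists t forall s forall y forall z: 4 universal, 1 existential.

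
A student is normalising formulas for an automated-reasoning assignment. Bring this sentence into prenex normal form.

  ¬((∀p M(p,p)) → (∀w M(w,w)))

Eliminate → and ↔ using ¬ and ∨.
  ¬(¬(∀p M(p,p)) ∨ (∀w M(w,w)))
Move each ¬ inward, flipping quantifiers it crosses:
  (∀p M(p,p)) ∧ (∃w ¬M(w,w))
All bound variables are already distinct, so no renaming is needed.
Finally move all quantifiers to the prefix:
  ∀p ∃w (M(p,p) ∧ ¬M(w,w))

∀p ∃w (M(p,p) ∧ ¬M(w,w))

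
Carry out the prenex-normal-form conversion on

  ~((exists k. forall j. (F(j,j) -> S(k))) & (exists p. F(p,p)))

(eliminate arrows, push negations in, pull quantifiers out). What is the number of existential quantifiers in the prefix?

1

First replace A → B with ¬A ∨ B.
  ~((exists k. forall j. (~F(j,j) | S(k))) & (exists p. F(p,p)))
Move each ¬ inward, flipping quantifiers it crosses:
  (forall k. exists j. (F(j,j) & ~S(k))) | (forall p. ~F(p,p))
Extract every quantifier outward, since the variables are now distinct and don't occur free across branches:
  forall k. exists j. forall p. (F(j,j) & ~S(k) | ~F(p,p))
The prefix is forall k exists j forall p: 2 universal, 1 existential.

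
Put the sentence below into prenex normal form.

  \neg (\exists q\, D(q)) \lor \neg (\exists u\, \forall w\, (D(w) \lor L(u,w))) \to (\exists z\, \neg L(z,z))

\exists q\, \exists u\, \forall w\, \exists z\, (D(q) \land (D(w) \lor L(u,w)) \lor \neg L(z,z))

Eliminate → and ↔ using ¬ and ∨.
  \neg (\neg (\exists q\, D(q)) \lor \neg (\exists u\, \forall w\, (D(w) \lor L(u,w)))) \lor (\exists z\, \neg L(z,z))
Push ¬ through the quantifiers and connectives to reach negation normal form:
  (\exists q\, D(q)) \land (\exists u\, \forall w\, (D(w) \lor L(u,w))) \lor (\exists z\, \neg L(z,z))
All bound variables are already distinct, so no renaming is needed.
Finally move all quantifiers to the prefix:
  \exists q\, \exists u\, \forall w\, \exists z\, (D(q) \land (D(w) \lor L(u,w)) \lor \neg L(z,z))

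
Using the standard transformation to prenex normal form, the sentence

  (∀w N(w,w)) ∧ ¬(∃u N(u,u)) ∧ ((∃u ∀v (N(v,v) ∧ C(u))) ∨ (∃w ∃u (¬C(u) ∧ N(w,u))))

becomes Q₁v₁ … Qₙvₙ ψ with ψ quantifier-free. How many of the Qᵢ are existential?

Drive negations inward (¬∀x A ≡ ∃x ¬A, ¬∃x A ≡ ∀x ¬A, De Morgan for ∧/∨):
  (∀w N(w,w)) ∧ (∀u ¬N(u,u)) ∧ ((∃u ∀v (N(v,v) ∧ C(u))) ∨ (∃w ∃u (¬C(u) ∧ N(w,u))))
Standardize variables apart so no two quantifiers bind the same name: u↦y1, w↦a, u↦s.
  (∀w N(w,w)) ∧ (∀u ¬N(u,u)) ∧ ((∃y1 ∀v (N(v,v) ∧ C(y1))) ∨ (∃a ∃s (¬C(s) ∧ N(a,s))))
Pull the quantifiers to the front (each side's bound variable is not free in the other side):
  ∀w ∀u ∃y1 ∀v ∃a ∃s (N(w,w) ∧ ¬N(u,u) ∧ (N(v,v) ∧ C(y1) ∨ ¬C(s) ∧ N(a,s)))
The prefix is ∀w ∀u ∃y1 ∀v ∃a ∃s: 3 universal, 3 existential.

3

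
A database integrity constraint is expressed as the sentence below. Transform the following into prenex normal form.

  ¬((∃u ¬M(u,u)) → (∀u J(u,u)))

∃u ∃z1 (¬M(u,u) ∧ ¬J(z1,z1))

First replace A → B with ¬A ∨ B.
  ¬(¬(∃u ¬M(u,u)) ∨ (∀u J(u,u)))
Move each ¬ inward, flipping quantifiers it crosses:
  (∃u ¬M(u,u)) ∧ (∃u ¬J(u,u))
Standardize variables apart so no two quantifiers bind the same name: u↦z1.
  (∃u ¬M(u,u)) ∧ (∃z1 ¬J(z1,z1))
Finally move all quantifiers to the prefix:
  ∃u ∃z1 (¬M(u,u) ∧ ¬J(z1,z1))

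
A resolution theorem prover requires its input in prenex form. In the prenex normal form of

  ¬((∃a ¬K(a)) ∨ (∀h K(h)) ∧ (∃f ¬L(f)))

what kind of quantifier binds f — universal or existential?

universal

Push ¬ through the quantifiers and connectives to reach negation normal form:
  (∀a K(a)) ∧ ((∃h ¬K(h)) ∨ (∀f L(f)))
All bound variables are already distinct, so no renaming is needed.
Pull the quantifiers to the front (each side's bound variable is not free in the other side):
  ∀a ∃h ∀f (K(a) ∧ (¬K(h) ∨ L(f)))
The quantifier ∃f sits under an odd number of negations, so it flips to ∀f.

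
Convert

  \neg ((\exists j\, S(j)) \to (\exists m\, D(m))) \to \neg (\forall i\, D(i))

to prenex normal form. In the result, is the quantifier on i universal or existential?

existential

Eliminate → and ↔ using ¬ and ∨.
  \neg \neg (\neg (\exists j\, S(j)) \lor (\exists m\, D(m))) \lor \neg (\forall i\, D(i))
Push ¬ through the quantifiers and connectives to reach negation normal form:
  (\forall j\, \neg S(j)) \lor (\exists m\, D(m)) \lor (\exists i\, \neg D(i))
All bound variables are already distinct, so no renaming is needed.
Extract every quantifier outward, since the variables are now distinct and don't occur free across branches:
  \forall j\, \exists m\, \exists i\, (\neg S(j) \lor D(m) \lor \neg D(i))
The quantifier \forall i sits under an odd number of negations (counting the antecedent side of each →), so it flips to \exists i.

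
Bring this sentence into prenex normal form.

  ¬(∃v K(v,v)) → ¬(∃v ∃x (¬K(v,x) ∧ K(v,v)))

Eliminate → and ↔ using ¬ and ∨.
  ¬¬(∃v K(v,v)) ∨ ¬(∃v ∃x (¬K(v,x) ∧ K(v,v)))
Move each ¬ inward, flipping quantifiers it crosses:
  (∃v K(v,v)) ∨ (∀v ∀x (K(v,x) ∨ ¬K(v,v)))
Rename bound variables to avoid capture: v↦x1.
  (∃v K(v,v)) ∨ (∀x1 ∀x (K(x1,x) ∨ ¬K(x1,x1)))
Finally move all quantifiers to the prefix:
  ∃v ∀x1 ∀x (K(v,v) ∨ K(x1,x) ∨ ¬K(x1,x1))

∃v ∀x1 ∀x (K(v,v) ∨ K(x1,x) ∨ ¬K(x1,x1))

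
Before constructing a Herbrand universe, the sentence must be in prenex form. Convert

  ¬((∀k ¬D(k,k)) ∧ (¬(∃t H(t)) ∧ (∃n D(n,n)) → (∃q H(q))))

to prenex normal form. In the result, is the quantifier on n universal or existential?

existential

Eliminate → and ↔ using ¬ and ∨.
  ¬((∀k ¬D(k,k)) ∧ (¬(¬(∃t H(t)) ∧ (∃n D(n,n))) ∨ (∃q H(q))))
Push ¬ through the quantifiers and connectives to reach negation normal form:
  (∃k D(k,k)) ∨ (∀t ¬H(t)) ∧ (∃n D(n,n)) ∧ (∀q ¬H(q))
Extract every quantifier outward, since the variables are now distinct and don't occur free across branches:
  ∃k ∀t ∃n ∀q (D(k,k) ∨ ¬H(t) ∧ D(n,n) ∧ ¬H(q))
The quantifier ∃n sits under an even number of negations (counting the antecedent side of each →), so it remains existential.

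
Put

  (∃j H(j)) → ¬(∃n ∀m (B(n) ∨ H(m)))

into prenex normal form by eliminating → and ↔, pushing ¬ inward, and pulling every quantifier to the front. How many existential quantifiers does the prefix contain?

1

First replace A → B with ¬A ∨ B.
  ¬(∃j H(j)) ∨ ¬(∃n ∀m (B(n) ∨ H(m)))
Push ¬ through the quantifiers and connectives to reach negation normal form:
  (∀j ¬H(j)) ∨ (∀n ∃m (¬B(n) ∧ ¬H(m)))
All bound variables are already distinct, so no renaming is needed.
Pull the quantifiers to the front (each side's bound variable is not free in the other side):
  ∀j ∀n ∃m (¬H(j) ∨ ¬B(n) ∧ ¬H(m))
The prefix is ∀j ∀n ∃m: 2 universal, 1 existential.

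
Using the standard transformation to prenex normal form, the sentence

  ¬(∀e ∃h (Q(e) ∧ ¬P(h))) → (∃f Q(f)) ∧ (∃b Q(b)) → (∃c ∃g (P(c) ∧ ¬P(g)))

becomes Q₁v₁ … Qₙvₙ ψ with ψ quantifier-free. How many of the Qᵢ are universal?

Rewrite implications/biconditionals: A → B as ¬A ∨ B.
  ¬¬(∀e ∃h (Q(e) ∧ ¬P(h))) ∨ ¬((∃f Q(f)) ∧ (∃b Q(b))) ∨ (∃c ∃g (P(c) ∧ ¬P(g)))
Push ¬ through the quantifiers and connectives to reach negation normal form:
  (∀e ∃h (Q(e) ∧ ¬P(h))) ∨ (∀f ¬Q(f)) ∨ (∀b ¬Q(b)) ∨ (∃c ∃g (P(c) ∧ ¬P(g)))
All bound variables are already distinct, so no renaming is needed.
Finally move all quantifiers to the prefix:
  ∀e ∃h ∀f ∀b ∃c ∃g (Q(e) ∧ ¬P(h) ∨ ¬Q(f) ∨ ¬Q(b) ∨ P(c) ∧ ¬P(g))
The prefix is ∀e ∃h ∀f ∀b ∃c ∃g: 3 universal, 3 existential.

3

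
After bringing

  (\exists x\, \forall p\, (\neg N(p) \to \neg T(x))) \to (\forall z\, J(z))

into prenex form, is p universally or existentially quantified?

existential

Rewrite implications/biconditionals: A → B as ¬A ∨ B.
  \neg (\exists x\, \forall p\, (\neg \neg N(p) \lor \neg T(x))) \lor (\forall z\, J(z))
Push ¬ through the quantifiers and connectives to reach negation normal form:
  (\forall x\, \exists p\, (\neg N(p) \land T(x))) \lor (\forall z\, J(z))
Extract every quantifier outward, since the variables are now distinct and don't occur free across branches:
  \forall x\, \exists p\, \forall z\, (\neg N(p) \land T(x) \lor J(z))
The quantifier \forall p sits under an odd number of negations (counting the antecedent side of each →), so it flips to \exists p.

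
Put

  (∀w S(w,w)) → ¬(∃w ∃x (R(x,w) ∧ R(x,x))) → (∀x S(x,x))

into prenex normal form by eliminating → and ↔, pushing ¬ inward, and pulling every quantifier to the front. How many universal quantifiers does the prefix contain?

Eliminate → and ↔ using ¬ and ∨.
  ¬(∀w S(w,w)) ∨ ¬¬(∃w ∃x (R(x,w) ∧ R(x,x))) ∨ (∀x S(x,x))
Move each ¬ inward, flipping quantifiers it crosses:
  (∃w ¬S(w,w)) ∨ (∃w ∃x (R(x,w) ∧ R(x,x))) ∨ (∀x S(x,x))
Standardize variables apart so no two quantifiers bind the same name: w↦v1, x↦a.
  (∃w ¬S(w,w)) ∨ (∃v1 ∃x (R(x,v1) ∧ R(x,x))) ∨ (∀a S(a,a))
Extract every quantifier outward, since the variables are now distinct and don't occur free across branches:
  ∃w ∃v1 ∃x ∀a (¬S(w,w) ∨ R(x,v1) ∧ R(x,x) ∨ S(a,a))
The prefix is ∃w ∃v1 ∃x ∀a: 1 universal, 3 existential.

1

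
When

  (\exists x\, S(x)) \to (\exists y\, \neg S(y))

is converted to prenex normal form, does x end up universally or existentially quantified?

Rewrite implications/biconditionals: A → B as ¬A ∨ B.
  \neg (\exists x\, S(x)) \lor (\exists y\, \neg S(y))
Push ¬ through the quantifiers and connectives to reach negation normal form:
  (\forall x\, \neg S(x)) \lor (\exists y\, \neg S(y))
Finally move all quantifiers to the prefix:
  \forall x\, \exists y\, (\neg S(x) \lor \neg S(y))
The quantifier \exists x sits under an odd number of negations (counting the antecedent side of each →), so it flips to \forall x.

universal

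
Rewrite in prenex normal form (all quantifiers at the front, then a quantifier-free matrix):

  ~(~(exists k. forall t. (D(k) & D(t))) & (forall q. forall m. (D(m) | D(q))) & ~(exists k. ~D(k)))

exists k. forall t. exists q. exists m. exists s. (D(k) & D(t) | ~D(m) & ~D(q) | ~D(s))

Move each ¬ inward, flipping quantifiers it crosses:
  (exists k. forall t. (D(k) & D(t))) | (exists q. exists m. (~D(m) & ~D(q))) | (exists k. ~D(k))
Standardize variables apart so no two quantifiers bind the same name: k↦s.
  (exists k. forall t. (D(k) & D(t))) | (exists q. exists m. (~D(m) & ~D(q))) | (exists s. ~D(s))
Pull the quantifiers to the front (each side's bound variable is not free in the other side):
  exists k. forall t. exists q. exists m. exists s. (D(k) & D(t) | ~D(m) & ~D(q) | ~D(s))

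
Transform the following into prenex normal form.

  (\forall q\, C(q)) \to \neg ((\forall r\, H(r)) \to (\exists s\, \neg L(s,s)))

Rewrite implications/biconditionals: A → B as ¬A ∨ B.
  \neg (\forall q\, C(q)) \lor \neg (\neg (\forall r\, H(r)) \lor (\exists s\, \neg L(s,s)))
Move each ¬ inward, flipping quantifiers it crosses:
  (\exists q\, \neg C(q)) \lor (\forall r\, H(r)) \land (\forall s\, L(s,s))
All bound variables are already distinct, so no renaming is needed.
Finally move all quantifiers to the prefix:
  \exists q\, \forall r\, \forall s\, (\neg C(q) \lor H(r) \land L(s,s))

\exists q\, \forall r\, \forall s\, (\neg C(q) \lor H(r) \land L(s,s))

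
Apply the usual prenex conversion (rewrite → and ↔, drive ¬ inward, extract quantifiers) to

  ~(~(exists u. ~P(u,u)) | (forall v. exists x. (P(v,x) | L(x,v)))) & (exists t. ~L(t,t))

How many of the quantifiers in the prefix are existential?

Push ¬ through the quantifiers and connectives to reach negation normal form:
  (exists u. ~P(u,u)) & (exists v. forall x. (~P(v,x) & ~L(x,v))) & (exists t. ~L(t,t))
Extract every quantifier outward, since the variables are now distinct and don't occur free across branches:
  exists u. exists v. forall x. exists t. (~P(u,u) & ~P(v,x) & ~L(x,v) & ~L(t,t))
The prefix is exists u exists v forall x exists t: 1 universal, 3 existential.

3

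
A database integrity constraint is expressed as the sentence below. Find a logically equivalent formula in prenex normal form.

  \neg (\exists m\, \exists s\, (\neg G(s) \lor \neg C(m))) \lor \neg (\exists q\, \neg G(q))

Drive negations inward (¬∀x A ≡ ∃x ¬A, ¬∃x A ≡ ∀x ¬A, De Morgan for ∧/∨):
  (\forall m\, \forall s\, (G(s) \land C(m))) \lor (\forall q\, G(q))
All bound variables are already distinct, so no renaming is needed.
Finally move all quantifiers to the prefix:
  \forall m\, \forall s\, \forall q\, (G(s) \land C(m) \lor G(q))

\forall m\, \forall s\, \forall q\, (G(s) \land C(m) \lor G(q))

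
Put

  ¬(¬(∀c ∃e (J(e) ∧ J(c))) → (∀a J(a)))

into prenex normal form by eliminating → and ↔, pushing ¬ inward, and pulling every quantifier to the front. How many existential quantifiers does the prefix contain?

Eliminate → and ↔ using ¬ and ∨.
  ¬(¬¬(∀c ∃e (J(e) ∧ J(c))) ∨ (∀a J(a)))
Drive negations inward (¬∀x A ≡ ∃x ¬A, ¬∃x A ≡ ∀x ¬A, De Morgan for ∧/∨):
  (∃c ∀e (¬J(e) ∨ ¬J(c))) ∧ (∃a ¬J(a))
All bound variables are already distinct, so no renaming is needed.
Extract every quantifier outward, since the variables are now distinct and don't occur free across branches:
  ∃c ∀e ∃a ((¬J(e) ∨ ¬J(c)) ∧ ¬J(a))
The prefix is ∃c ∀e ∃a: 1 universal, 2 existential.

2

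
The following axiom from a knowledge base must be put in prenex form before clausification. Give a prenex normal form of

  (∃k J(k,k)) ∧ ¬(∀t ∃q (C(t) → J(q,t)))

Eliminate → and ↔ using ¬ and ∨.
  (∃k J(k,k)) ∧ ¬(∀t ∃q (¬C(t) ∨ J(q,t)))
Move each ¬ inward, flipping quantifiers it crosses:
  (∃k J(k,k)) ∧ (∃t ∀q (C(t) ∧ ¬J(q,t)))
Extract every quantifier outward, since the variables are now distinct and don't occur free across branches:
  ∃k ∃t ∀q (J(k,k) ∧ C(t) ∧ ¬J(q,t))

∃k ∃t ∀q (J(k,k) ∧ C(t) ∧ ¬J(q,t))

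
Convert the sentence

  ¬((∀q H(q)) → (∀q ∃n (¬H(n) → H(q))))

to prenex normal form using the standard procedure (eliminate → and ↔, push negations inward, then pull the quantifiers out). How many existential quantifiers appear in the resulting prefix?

Rewrite implications/biconditionals: A → B as ¬A ∨ B.
  ¬(¬(∀q H(q)) ∨ (∀q ∃n (¬¬H(n) ∨ H(q))))
Move each ¬ inward, flipping quantifiers it crosses:
  (∀q H(q)) ∧ (∃q ∀n (¬H(n) ∧ ¬H(q)))
Give each quantifier a distinct variable: q↦z1.
  (∀q H(q)) ∧ (∃z1 ∀n (¬H(n) ∧ ¬H(z1)))
Extract every quantifier outward, since the variables are now distinct and don't occur free across branches:
  ∀q ∃z1 ∀n (H(q) ∧ ¬H(n) ∧ ¬H(z1))
The prefix is ∀q ∃z1 ∀n: 2 universal, 1 existential.

1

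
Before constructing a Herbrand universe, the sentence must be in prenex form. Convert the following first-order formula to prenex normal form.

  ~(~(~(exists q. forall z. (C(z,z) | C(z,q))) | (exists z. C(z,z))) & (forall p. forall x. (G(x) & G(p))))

Drive negations inward (¬∀x A ≡ ∃x ¬A, ¬∃x A ≡ ∀x ¬A, De Morgan for ∧/∨):
  (forall q. exists z. (~C(z,z) & ~C(z,q))) | (exists z. C(z,z)) | (exists p. exists x. (~G(x) | ~G(p)))
Standardize variables apart so no two quantifiers bind the same name: z↦r.
  (forall q. exists z. (~C(z,z) & ~C(z,q))) | (exists r. C(r,r)) | (exists p. exists x. (~G(x) | ~G(p)))
Extract every quantifier outward, since the variables are now distinct and don't occur free across branches:
  forall q. exists z. exists r. exists p. exists x. (~C(z,z) & ~C(z,q) | C(r,r) | ~G(x) | ~G(p))

forall q. exists z. exists r. exists p. exists x. (~C(z,z) & ~C(z,q) | C(r,r) | ~G(x) | ~G(p))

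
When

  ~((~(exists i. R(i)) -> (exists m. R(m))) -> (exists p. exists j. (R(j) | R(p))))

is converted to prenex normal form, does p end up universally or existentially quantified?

Eliminate → and ↔ using ¬ and ∨.
  ~(~(~~(exists i. R(i)) | (exists m. R(m))) | (exists p. exists j. (R(j) | R(p))))
Move each ¬ inward, flipping quantifiers it crosses:
  ((exists i. R(i)) | (exists m. R(m))) & (forall p. forall j. (~R(j) & ~R(p)))
Finally move all quantifiers to the prefix:
  exists i. exists m. forall p. forall j. ((R(i) | R(m)) & ~R(j) & ~R(p))
The quantifier exists p sits under an odd number of negations (counting the antecedent side of each →), so it flips to forall p.

universal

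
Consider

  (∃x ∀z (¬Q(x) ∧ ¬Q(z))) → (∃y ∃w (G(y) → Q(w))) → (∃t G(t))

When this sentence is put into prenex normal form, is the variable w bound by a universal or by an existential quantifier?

universal

Eliminate → and ↔ using ¬ and ∨.
  ¬(∃x ∀z (¬Q(x) ∧ ¬Q(z))) ∨ ¬(∃y ∃w (¬G(y) ∨ Q(w))) ∨ (∃t G(t))
Move each ¬ inward, flipping quantifiers it crosses:
  (∀x ∃z (Q(x) ∨ Q(z))) ∨ (∀y ∀w (G(y) ∧ ¬Q(w))) ∨ (∃t G(t))
All bound variables are already distinct, so no renaming is needed.
Extract every quantifier outward, since the variables are now distinct and don't occur free across branches:
  ∀x ∃z ∀y ∀w ∃t (Q(x) ∨ Q(z) ∨ G(y) ∧ ¬Q(w) ∨ G(t))
The quantifier ∃w sits under an odd number of negations (counting the antecedent side of each →), so it flips to ∀w.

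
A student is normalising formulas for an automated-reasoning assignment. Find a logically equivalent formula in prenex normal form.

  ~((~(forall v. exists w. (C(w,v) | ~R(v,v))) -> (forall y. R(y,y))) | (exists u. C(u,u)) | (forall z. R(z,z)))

First replace A → B with ¬A ∨ B.
  ~(~~(forall v. exists w. (C(w,v) | ~R(v,v))) | (forall y. R(y,y)) | (exists u. C(u,u)) | (forall z. R(z,z)))
Push ¬ through the quantifiers and connectives to reach negation normal form:
  (exists v. forall w. (~C(w,v) & R(v,v))) & (exists y. ~R(y,y)) & (forall u. ~C(u,u)) & (exists z. ~R(z,z))
Extract every quantifier outward, since the variables are now distinct and don't occur free across branches:
  exists v. forall w. exists y. forall u. exists z. (~C(w,v) & R(v,v) & ~R(y,y) & ~C(u,u) & ~R(z,z))

exists v. forall w. exists y. forall u. exists z. (~C(w,v) & R(v,v) & ~R(y,y) & ~C(u,u) & ~R(z,z))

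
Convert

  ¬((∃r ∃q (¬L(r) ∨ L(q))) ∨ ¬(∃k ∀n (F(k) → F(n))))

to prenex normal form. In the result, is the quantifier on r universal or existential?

Eliminate → and ↔ using ¬ and ∨.
  ¬((∃r ∃q (¬L(r) ∨ L(q))) ∨ ¬(∃k ∀n (¬F(k) ∨ F(n))))
Move each ¬ inward, flipping quantifiers it crosses:
  (∀r ∀q (L(r) ∧ ¬L(q))) ∧ (∃k ∀n (¬F(k) ∨ F(n)))
Extract every quantifier outward, since the variables are now distinct and don't occur free across branches:
  ∀r ∀q ∃k ∀n (L(r) ∧ ¬L(q) ∧ (¬F(k) ∨ F(n)))
The quantifier ∃r sits under an odd number of negations (counting the antecedent side of each →), so it flips to ∀r.

universal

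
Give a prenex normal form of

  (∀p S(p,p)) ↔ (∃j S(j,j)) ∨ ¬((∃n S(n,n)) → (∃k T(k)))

Eliminate → and ↔ using ¬ and ∨; A ↔ B as (¬A ∨ B) ∧ (¬B ∨ A).
  (¬(∀p S(p,p)) ∨ (∃j S(j,j)) ∨ ¬(¬(∃n S(n,n)) ∨ (∃k T(k)))) ∧ (¬((∃j S(j,j)) ∨ ¬(¬(∃n S(n,n)) ∨ (∃k T(k)))) ∨ (∀p S(p,p)))
Move each ¬ inward, flipping quantifiers it crosses:
  ((∃p ¬S(p,p)) ∨ (∃j S(j,j)) ∨ (∃n S(n,n)) ∧ (∀k ¬T(k))) ∧ ((∀j ¬S(j,j)) ∧ ((∀n ¬S(n,n)) ∨ (∃k T(k))) ∨ (∀p S(p,p)))
Give each quantifier a distinct variable: j↦a, n↦s, k↦r, p↦c.
  ((∃p ¬S(p,p)) ∨ (∃j S(j,j)) ∨ (∃n S(n,n)) ∧ (∀k ¬T(k))) ∧ ((∀a ¬S(a,a)) ∧ ((∀s ¬S(s,s)) ∨ (∃r T(r))) ∨ (∀c S(c,c)))
Finally move all quantifiers to the prefix:
  ∃p ∃j ∃n ∀k ∀a ∀s ∃r ∀c ((¬S(p,p) ∨ S(j,j) ∨ S(n,n) ∧ ¬T(k)) ∧ (¬S(a,a) ∧ (¬S(s,s) ∨ T(r)) ∨ S(c,c)))

∃p ∃j ∃n ∀k ∀a ∀s ∃r ∀c ((¬S(p,p) ∨ S(j,j) ∨ S(n,n) ∧ ¬T(k)) ∧ (¬S(a,a) ∧ (¬S(s,s) ∨ T(r)) ∨ S(c,c)))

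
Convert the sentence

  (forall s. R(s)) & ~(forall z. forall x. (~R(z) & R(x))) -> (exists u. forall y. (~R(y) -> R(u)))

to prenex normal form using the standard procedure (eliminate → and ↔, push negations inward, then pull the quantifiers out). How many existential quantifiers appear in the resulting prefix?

First replace A → B with ¬A ∨ B.
  ~((forall s. R(s)) & ~(forall z. forall x. (~R(z) & R(x)))) | (exists u. forall y. (~~R(y) | R(u)))
Drive negations inward (¬∀x A ≡ ∃x ¬A, ¬∃x A ≡ ∀x ¬A, De Morgan for ∧/∨):
  (exists s. ~R(s)) | (forall z. forall x. (~R(z) & R(x))) | (exists u. forall y. (R(y) | R(u)))
All bound variables are already distinct, so no renaming is needed.
Extract every quantifier outward, since the variables are now distinct and don't occur free across branches:
  exists s. forall z. forall x. exists u. forall y. (~R(s) | ~R(z) & R(x) | R(y) | R(u))
The prefix is exists s forall z forall x exists u forall y: 3 universal, 2 existential.

2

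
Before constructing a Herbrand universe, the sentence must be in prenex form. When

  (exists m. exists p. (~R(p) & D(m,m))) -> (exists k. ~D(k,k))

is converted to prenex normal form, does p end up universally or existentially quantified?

universal

Rewrite implications/biconditionals: A → B as ¬A ∨ B.
  ~(exists m. exists p. (~R(p) & D(m,m))) | (exists k. ~D(k,k))
Move each ¬ inward, flipping quantifiers it crosses:
  (forall m. forall p. (R(p) | ~D(m,m))) | (exists k. ~D(k,k))
All bound variables are already distinct, so no renaming is needed.
Extract every quantifier outward, since the variables are now distinct and don't occur free across branches:
  forall m. forall p. exists k. (R(p) | ~D(m,m) | ~D(k,k))
The quantifier exists p sits under an odd number of negations (counting the antecedent side of each →), so it flips to forall p.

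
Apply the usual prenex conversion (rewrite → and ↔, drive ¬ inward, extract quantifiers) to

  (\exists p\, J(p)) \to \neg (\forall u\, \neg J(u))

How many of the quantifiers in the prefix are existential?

First replace A → B with ¬A ∨ B.
  \neg (\exists p\, J(p)) \lor \neg (\forall u\, \neg J(u))
Move each ¬ inward, flipping quantifiers it crosses:
  (\forall p\, \neg J(p)) \lor (\exists u\, J(u))
All bound variables are already distinct, so no renaming is needed.
Finally move all quantifiers to the prefix:
  \forall p\, \exists u\, (\neg J(p) \lor J(u))
The prefix is \forall p \exists u: 1 universal, 1 existential.

1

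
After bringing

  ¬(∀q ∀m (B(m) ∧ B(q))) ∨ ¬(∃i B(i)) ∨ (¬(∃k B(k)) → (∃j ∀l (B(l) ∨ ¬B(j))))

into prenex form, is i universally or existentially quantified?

First replace A → B with ¬A ∨ B.
  ¬(∀q ∀m (B(m) ∧ B(q))) ∨ ¬(∃i B(i)) ∨ ¬¬(∃k B(k)) ∨ (∃j ∀l (B(l) ∨ ¬B(j)))
Push ¬ through the quantifiers and connectives to reach negation normal form:
  (∃q ∃m (¬B(m) ∨ ¬B(q))) ∨ (∀i ¬B(i)) ∨ (∃k B(k)) ∨ (∃j ∀l (B(l) ∨ ¬B(j)))
All bound variables are already distinct, so no renaming is needed.
Pull the quantifiers to the front (each side's bound variable is not free in the other side):
  ∃q ∃m ∀i ∃k ∃j ∀l (¬B(m) ∨ ¬B(q) ∨ ¬B(i) ∨ B(k) ∨ B(l) ∨ ¬B(j))
The quantifier ∃i sits under an odd number of negations (counting the antecedent side of each →), so it flips to ∀i.

universal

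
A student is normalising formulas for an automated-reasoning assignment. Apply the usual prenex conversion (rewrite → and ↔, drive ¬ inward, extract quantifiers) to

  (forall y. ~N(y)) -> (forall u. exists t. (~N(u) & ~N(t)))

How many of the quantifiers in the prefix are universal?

1

First replace A → B with ¬A ∨ B.
  ~(forall y. ~N(y)) | (forall u. exists t. (~N(u) & ~N(t)))
Push ¬ through the quantifiers and connectives to reach negation normal form:
  (exists y. N(y)) | (forall u. exists t. (~N(u) & ~N(t)))
Extract every quantifier outward, since the variables are now distinct and don't occur free across branches:
  exists y. forall u. exists t. (N(y) | ~N(u) & ~N(t))
The prefix is exists y forall u exists t: 1 universal, 2 existential.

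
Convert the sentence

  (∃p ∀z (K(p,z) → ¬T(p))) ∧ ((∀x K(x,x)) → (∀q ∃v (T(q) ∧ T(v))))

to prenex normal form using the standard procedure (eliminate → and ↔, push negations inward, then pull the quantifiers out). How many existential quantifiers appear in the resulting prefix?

3

Rewrite implications/biconditionals: A → B as ¬A ∨ B.
  (∃p ∀z (¬K(p,z) ∨ ¬T(p))) ∧ (¬(∀x K(x,x)) ∨ (∀q ∃v (T(q) ∧ T(v))))
Move each ¬ inward, flipping quantifiers it crosses:
  (∃p ∀z (¬K(p,z) ∨ ¬T(p))) ∧ ((∃x ¬K(x,x)) ∨ (∀q ∃v (T(q) ∧ T(v))))
All bound variables are already distinct, so no renaming is needed.
Finally move all quantifiers to the prefix:
  ∃p ∀z ∃x ∀q ∃v ((¬K(p,z) ∨ ¬T(p)) ∧ (¬K(x,x) ∨ T(q) ∧ T(v)))
The prefix is ∃p ∀z ∃x ∀q ∃v: 2 universal, 3 existential.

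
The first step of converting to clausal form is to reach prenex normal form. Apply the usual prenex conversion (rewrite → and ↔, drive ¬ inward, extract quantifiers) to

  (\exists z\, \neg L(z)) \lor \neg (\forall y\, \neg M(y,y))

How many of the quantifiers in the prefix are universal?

0

Push ¬ through the quantifiers and connectives to reach negation normal form:
  (\exists z\, \neg L(z)) \lor (\exists y\, M(y,y))
All bound variables are already distinct, so no renaming is needed.
Extract every quantifier outward, since the variables are now distinct and don't occur free across branches:
  \exists z\, \exists y\, (\neg L(z) \lor M(y,y))
The prefix is \exists z \exists y: 0 universal, 2 existential.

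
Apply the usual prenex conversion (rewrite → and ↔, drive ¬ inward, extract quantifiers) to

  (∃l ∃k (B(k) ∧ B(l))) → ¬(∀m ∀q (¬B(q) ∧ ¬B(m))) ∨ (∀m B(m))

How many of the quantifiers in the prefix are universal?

3

First replace A → B with ¬A ∨ B.
  ¬(∃l ∃k (B(k) ∧ B(l))) ∨ ¬(∀m ∀q (¬B(q) ∧ ¬B(m))) ∨ (∀m B(m))
Move each ¬ inward, flipping quantifiers it crosses:
  (∀l ∀k (¬B(k) ∨ ¬B(l))) ∨ (∃m ∃q (B(q) ∨ B(m))) ∨ (∀m B(m))
Standardize variables apart so no two quantifiers bind the same name: m↦a.
  (∀l ∀k (¬B(k) ∨ ¬B(l))) ∨ (∃m ∃q (B(q) ∨ B(m))) ∨ (∀a B(a))
Extract every quantifier outward, since the variables are now distinct and don't occur free across branches:
  ∀l ∀k ∃m ∃q ∀a (¬B(k) ∨ ¬B(l) ∨ B(q) ∨ B(m) ∨ B(a))
The prefix is ∀l ∀k ∃m ∃q ∀a: 3 universal, 2 existential.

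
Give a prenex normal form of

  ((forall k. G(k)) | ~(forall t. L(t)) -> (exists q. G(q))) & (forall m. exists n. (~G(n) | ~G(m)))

First replace A → B with ¬A ∨ B.
  (~((forall k. G(k)) | ~(forall t. L(t))) | (exists q. G(q))) & (forall m. exists n. (~G(n) | ~G(m)))
Move each ¬ inward, flipping quantifiers it crosses:
  ((exists k. ~G(k)) & (forall t. L(t)) | (exists q. G(q))) & (forall m. exists n. (~G(n) | ~G(m)))
All bound variables are already distinct, so no renaming is needed.
Finally move all quantifiers to the prefix:
  exists k. forall t. exists q. forall m. exists n. ((~G(k) & L(t) | G(q)) & (~G(n) | ~G(m)))

exists k. forall t. exists q. forall m. exists n. ((~G(k) & L(t) | G(q)) & (~G(n) | ~G(m)))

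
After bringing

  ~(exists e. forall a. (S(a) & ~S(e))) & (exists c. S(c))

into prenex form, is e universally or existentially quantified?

Move each ¬ inward, flipping quantifiers it crosses:
  (forall e. exists a. (~S(a) | S(e))) & (exists c. S(c))
All bound variables are already distinct, so no renaming is needed.
Finally move all quantifiers to the prefix:
  forall e. exists a. exists c. ((~S(a) | S(e)) & S(c))
The quantifier exists e sits under an odd number of negations, so it flips to forall e.

universal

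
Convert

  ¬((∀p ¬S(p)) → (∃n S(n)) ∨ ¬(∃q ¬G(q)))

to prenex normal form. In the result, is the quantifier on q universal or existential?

existential

Rewrite implications/biconditionals: A → B as ¬A ∨ B.
  ¬(¬(∀p ¬S(p)) ∨ (∃n S(n)) ∨ ¬(∃q ¬G(q)))
Drive negations inward (¬∀x A ≡ ∃x ¬A, ¬∃x A ≡ ∀x ¬A, De Morgan for ∧/∨):
  (∀p ¬S(p)) ∧ (∀n ¬S(n)) ∧ (∃q ¬G(q))
Extract every quantifier outward, since the variables are now distinct and don't occur free across branches:
  ∀p ∀n ∃q (¬S(p) ∧ ¬S(n) ∧ ¬G(q))
The quantifier ∃q sits under an even number of negations (counting the antecedent side of each →), so it remains existential.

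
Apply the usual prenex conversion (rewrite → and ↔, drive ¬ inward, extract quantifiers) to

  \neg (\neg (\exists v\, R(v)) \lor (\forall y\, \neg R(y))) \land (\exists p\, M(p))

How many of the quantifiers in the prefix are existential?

3

Drive negations inward (¬∀x A ≡ ∃x ¬A, ¬∃x A ≡ ∀x ¬A, De Morgan for ∧/∨):
  (\exists v\, R(v)) \land (\exists y\, R(y)) \land (\exists p\, M(p))
All bound variables are already distinct, so no renaming is needed.
Pull the quantifiers to the front (each side's bound variable is not free in the other side):
  \exists v\, \exists y\, \exists p\, (R(v) \land R(y) \land M(p))
The prefix is \exists v \exists y \exists p: 0 universal, 3 existential.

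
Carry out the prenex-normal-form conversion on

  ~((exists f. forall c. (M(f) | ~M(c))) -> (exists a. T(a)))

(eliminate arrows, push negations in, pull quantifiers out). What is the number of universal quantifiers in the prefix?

2

Rewrite implications/biconditionals: A → B as ¬A ∨ B.
  ~(~(exists f. forall c. (M(f) | ~M(c))) | (exists a. T(a)))
Push ¬ through the quantifiers and connectives to reach negation normal form:
  (exists f. forall c. (M(f) | ~M(c))) & (forall a. ~T(a))
All bound variables are already distinct, so no renaming is needed.
Pull the quantifiers to the front (each side's bound variable is not free in the other side):
  exists f. forall c. forall a. ((M(f) | ~M(c)) & ~T(a))
The prefix is exists f forall c forall a: 2 universal, 1 existential.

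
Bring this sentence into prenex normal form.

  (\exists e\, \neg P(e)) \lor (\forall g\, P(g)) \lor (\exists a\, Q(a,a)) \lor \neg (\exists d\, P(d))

\exists e\, \forall g\, \exists a\, \forall d\, (\neg P(e) \lor P(g) \lor Q(a,a) \lor \neg P(d))

Drive negations inward (¬∀x A ≡ ∃x ¬A, ¬∃x A ≡ ∀x ¬A, De Morgan for ∧/∨):
  (\exists e\, \neg P(e)) \lor (\forall g\, P(g)) \lor (\exists a\, Q(a,a)) \lor (\forall d\, \neg P(d))
Pull the quantifiers to the front (each side's bound variable is not free in the other side):
  \exists e\, \forall g\, \exists a\, \forall d\, (\neg P(e) \lor P(g) \lor Q(a,a) \lor \neg P(d))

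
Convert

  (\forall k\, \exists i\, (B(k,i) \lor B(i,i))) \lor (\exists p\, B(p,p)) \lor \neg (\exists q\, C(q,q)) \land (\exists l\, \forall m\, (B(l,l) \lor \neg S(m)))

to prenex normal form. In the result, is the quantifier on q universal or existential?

Push ¬ through the quantifiers and connectives to reach negation normal form:
  (\forall k\, \exists i\, (B(k,i) \lor B(i,i))) \lor (\exists p\, B(p,p)) \lor (\forall q\, \neg C(q,q)) \land (\exists l\, \forall m\, (B(l,l) \lor \neg S(m)))
Finally move all quantifiers to the prefix:
  \forall k\, \exists i\, \exists p\, \forall q\, \exists l\, \forall m\, (B(k,i) \lor B(i,i) \lor B(p,p) \lor \neg C(q,q) \land (B(l,l) \lor \neg S(m)))
The quantifier \exists q sits under an odd number of negations, so it flips to \forall q.

universal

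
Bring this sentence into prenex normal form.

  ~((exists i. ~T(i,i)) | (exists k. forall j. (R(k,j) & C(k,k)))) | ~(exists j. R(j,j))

forall i. forall k. exists j. forall s. (T(i,i) & (~R(k,j) | ~C(k,k)) | ~R(s,s))

Move each ¬ inward, flipping quantifiers it crosses:
  (forall i. T(i,i)) & (forall k. exists j. (~R(k,j) | ~C(k,k))) | (forall j. ~R(j,j))
Standardize variables apart so no two quantifiers bind the same name: j↦s.
  (forall i. T(i,i)) & (forall k. exists j. (~R(k,j) | ~C(k,k))) | (forall s. ~R(s,s))
Finally move all quantifiers to the prefix:
  forall i. forall k. exists j. forall s. (T(i,i) & (~R(k,j) | ~C(k,k)) | ~R(s,s))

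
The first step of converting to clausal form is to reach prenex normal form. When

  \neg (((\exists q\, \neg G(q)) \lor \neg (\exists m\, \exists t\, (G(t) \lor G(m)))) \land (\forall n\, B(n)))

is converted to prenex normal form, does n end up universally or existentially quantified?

Drive negations inward (¬∀x A ≡ ∃x ¬A, ¬∃x A ≡ ∀x ¬A, De Morgan for ∧/∨):
  (\forall q\, G(q)) \land (\exists m\, \exists t\, (G(t) \lor G(m))) \lor (\exists n\, \neg B(n))
Pull the quantifiers to the front (each side's bound variable is not free in the other side):
  \forall q\, \exists m\, \exists t\, \exists n\, (G(q) \land (G(t) \lor G(m)) \lor \neg B(n))
The quantifier \forall n sits under an odd number of negations, so it flips to \exists n.

existential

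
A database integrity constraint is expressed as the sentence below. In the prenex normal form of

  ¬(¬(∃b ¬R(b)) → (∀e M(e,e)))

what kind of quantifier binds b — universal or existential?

universal

Eliminate → and ↔ using ¬ and ∨.
  ¬(¬¬(∃b ¬R(b)) ∨ (∀e M(e,e)))
Move each ¬ inward, flipping quantifiers it crosses:
  (∀b R(b)) ∧ (∃e ¬M(e,e))
All bound variables are already distinct, so no renaming is needed.
Finally move all quantifiers to the prefix:
  ∀b ∃e (R(b) ∧ ¬M(e,e))
The quantifier ∃b sits under an odd number of negations (counting the antecedent side of each →), so it flips to ∀b.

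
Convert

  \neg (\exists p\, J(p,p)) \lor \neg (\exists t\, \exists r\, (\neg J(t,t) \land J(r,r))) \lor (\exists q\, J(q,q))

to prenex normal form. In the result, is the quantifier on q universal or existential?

Drive negations inward (¬∀x A ≡ ∃x ¬A, ¬∃x A ≡ ∀x ¬A, De Morgan for ∧/∨):
  (\forall p\, \neg J(p,p)) \lor (\forall t\, \forall r\, (J(t,t) \lor \neg J(r,r))) \lor (\exists q\, J(q,q))
All bound variables are already distinct, so no renaming is needed.
Extract every quantifier outward, since the variables are now distinct and don't occur free across branches:
  \forall p\, \forall t\, \forall r\, \exists q\, (\neg J(p,p) \lor J(t,t) \lor \neg J(r,r) \lor J(q,q))
The quantifier \exists q sits under an even number of negations, so it remains existential.

existential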